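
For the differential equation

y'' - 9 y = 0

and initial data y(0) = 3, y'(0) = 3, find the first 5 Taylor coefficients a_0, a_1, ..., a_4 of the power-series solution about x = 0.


Ansatz: y(x) = sum_{n>=0} a_n x^n, so y'(x) = sum_{n>=1} n a_n x^(n-1) and y''(x) = sum_{n>=2} n(n-1) a_n x^(n-2).
Substitute into P(x) y'' + Q(x) y' + R(x) y = 0 with P(x) = 1, Q(x) = 0, R(x) = -9, and match powers of x.
Initial conditions: a_0 = 3, a_1 = 3.
Setting the coefficient of each power of x to zero and solving order by order (substituting the coefficients already found):
  x^0: 2 a_2 - 9 a_0 = 0  ->  2 a_2 = 9 a_0 = 27  ->  a_2 = 27/2
  x^1: 6 a_3 - 9 a_1 = 0  ->  6 a_3 = 9 a_1 = 27  ->  a_3 = 9/2
  x^2: 12 a_4 - 9 a_2 = 0  ->  12 a_4 = 9 a_2 = 243/2  ->  a_4 = 81/8
Truncated series: y(x) = 3 + 3 x + (27/2) x^2 + (9/2) x^3 + (81/8) x^4 + O(x^5).

a_0 = 3; a_1 = 3; a_2 = 27/2; a_3 = 9/2; a_4 = 81/8


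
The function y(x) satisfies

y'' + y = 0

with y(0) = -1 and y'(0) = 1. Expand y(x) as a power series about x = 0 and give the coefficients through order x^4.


Ansatz: y(x) = sum_{n>=0} a_n x^n, so y'(x) = sum_{n>=1} n a_n x^(n-1) and y''(x) = sum_{n>=2} n(n-1) a_n x^(n-2).
Substitute into P(x) y'' + Q(x) y' + R(x) y = 0 with P(x) = 1, Q(x) = 0, R(x) = 1, and match powers of x.
Initial conditions: a_0 = -1, a_1 = 1.
Setting the coefficient of each power of x to zero and solving order by order (substituting the coefficients already found):
  x^0: 2 a_2 + a_0 = 0  ->  2 a_2 = -a_0 = 1  ->  a_2 = 1/2
  x^1: 6 a_3 + a_1 = 0  ->  6 a_3 = -a_1 = -1  ->  a_3 = -1/6
  x^2: 12 a_4 + a_2 = 0  ->  12 a_4 = -a_2 = -1/2  ->  a_4 = -1/24
Truncated series: y(x) = -1 + x + (1/2) x^2 - (1/6) x^3 - (1/24) x^4 + O(x^5).

a_0 = -1; a_1 = 1; a_2 = 1/2; a_3 = -1/6; a_4 = -1/24


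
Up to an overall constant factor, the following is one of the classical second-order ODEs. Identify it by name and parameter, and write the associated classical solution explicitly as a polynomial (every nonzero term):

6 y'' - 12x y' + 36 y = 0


All three coefficients share the factor 6; dividing through by 6 gives  y'' - 2x y' + 6 y = 0.
This matches the Hermite equation y'' - 2x y' + 2n y = 0 with 2n = 6, so n = 3; the polynomial solution is H_3(x).
With y = sum_k a_k x^k, matching x^k gives (k+2)(k+1) a_{k+2} = 2(k - n) a_k = 2(k - 3) a_k. The right side vanishes at k = 3, so the series with the parity of 3 terminates at degree 3.
Standard normalization: leading coefficient of H_n is 2^n, so a_3 = 2^3 = 8. Work downward with a_k = (k+1)(k+2) a_{k+2} / (2(k - n)):
  a_1 = (2)(3)(8) / (2(1 - 3)) = 48/(-4) = -12
Hence H_3(x) = 8 x^3 - 12 x.

H_3(x); series = 8 x^3 - 12 x


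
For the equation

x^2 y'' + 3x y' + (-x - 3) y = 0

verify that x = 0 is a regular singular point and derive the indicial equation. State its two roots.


Divide by x^2 to reach normal form y'' + P_1(x) y' + P_2(x) y = 0 with P_1(x) = 3/x and P_2(x) = -1/x - 3/x^2.
x = 0 is a singular point because the y'-coefficient 3/x has a pole at x = 0 and the y-coefficient -1/x - 3/x^2 has a pole at x = 0.
It is a regular singular point because x P_1(x) = p(x) = 3 and x^2 P_2(x) = q(x) = -x - 3 are polynomials, hence analytic at x = 0.
p(0) = 3,  q(0) = -3.
Indicial equation: r(r-1) + p(0) r + q(0) = 0, i.e. r^2 + (p(0) - 1) r + q(0) = 0, i.e. r^2 + 2 r - 3 = 0.
Discriminant: (2)^2 - 4(-3) = 16, so r = (-2 ± 4)/2.
Solving: r_1 = 1, r_2 = -3.

indicial: r^2 + 2 r - 3 = 0; roots r_1 = 1, r_2 = -3


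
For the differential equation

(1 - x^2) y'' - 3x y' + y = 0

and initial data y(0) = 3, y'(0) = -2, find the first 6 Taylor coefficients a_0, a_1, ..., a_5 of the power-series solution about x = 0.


Ansatz: y(x) = sum_{n>=0} a_n x^n, so y'(x) = sum_{n>=1} n a_n x^(n-1) and y''(x) = sum_{n>=2} n(n-1) a_n x^(n-2).
Substitute into P(x) y'' + Q(x) y' + R(x) y = 0 with P(x) = 1 - x^2, Q(x) = -3x, R(x) = 1, and match powers of x.
Initial conditions: a_0 = 3, a_1 = -2.
Setting the coefficient of each power of x to zero and solving order by order (substituting the coefficients already found):
  x^0: 2 a_2 + a_0 = 0  ->  2 a_2 = -a_0 = -3  ->  a_2 = -3/2
  x^1: 6 a_3 - 2 a_1 = 0  ->  6 a_3 = 2 a_1 = -4  ->  a_3 = -2/3
  x^2: 12 a_4 - 7 a_2 = 0  ->  12 a_4 = 7 a_2 = -21/2  ->  a_4 = -7/8
  x^3: 20 a_5 - 14 a_3 = 0  ->  20 a_5 = 14 a_3 = -28/3  ->  a_5 = -7/15
Truncated series: y(x) = 3 - 2 x - (3/2) x^2 - (2/3) x^3 - (7/8) x^4 - (7/15) x^5 + O(x^6).

a_0 = 3; a_1 = -2; a_2 = -3/2; a_3 = -2/3; a_4 = -7/8; a_5 = -7/15


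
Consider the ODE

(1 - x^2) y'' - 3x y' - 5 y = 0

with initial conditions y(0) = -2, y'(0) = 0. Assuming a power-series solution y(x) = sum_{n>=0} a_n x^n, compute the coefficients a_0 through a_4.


Ansatz: y(x) = sum_{n>=0} a_n x^n, so y'(x) = sum_{n>=1} n a_n x^(n-1) and y''(x) = sum_{n>=2} n(n-1) a_n x^(n-2).
Substitute into P(x) y'' + Q(x) y' + R(x) y = 0 with P(x) = 1 - x^2, Q(x) = -3x, R(x) = -5, and match powers of x.
Initial conditions: a_0 = -2, a_1 = 0.
Setting the coefficient of each power of x to zero and solving order by order (substituting the coefficients already found):
  x^0: 2 a_2 - 5 a_0 = 0  ->  2 a_2 = 5 a_0 = -10  ->  a_2 = -5
  x^1: 6 a_3 - 8 a_1 = 0  ->  6 a_3 = 8 a_1 = 0  ->  a_3 = 0
  x^2: 12 a_4 - 13 a_2 = 0  ->  12 a_4 = 13 a_2 = -65  ->  a_4 = -65/12
Truncated series: y(x) = -2 - 5 x^2 - (65/12) x^4 + O(x^5).

a_0 = -2; a_1 = 0; a_2 = -5; a_3 = 0; a_4 = -65/12


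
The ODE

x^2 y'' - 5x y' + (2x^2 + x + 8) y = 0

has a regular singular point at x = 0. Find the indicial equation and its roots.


Divide by x^2 to reach normal form y'' + P_1(x) y' + P_2(x) y = 0 with P_1(x) = -5/x and P_2(x) = 2 + 1/x + 8/x^2.
x = 0 is a singular point because the y'-coefficient -5/x has a pole at x = 0 and the y-coefficient 2 + 1/x + 8/x^2 has a pole at x = 0.
It is a regular singular point because x P_1(x) = p(x) = -5 and x^2 P_2(x) = q(x) = 2x^2 + x + 8 are polynomials, hence analytic at x = 0.
p(0) = -5,  q(0) = 8.
Indicial equation: r(r-1) + p(0) r + q(0) = 0, i.e. r^2 + (p(0) - 1) r + q(0) = 0, i.e. r^2 - 6 r + 8 = 0.
Discriminant: (-6)^2 - 4(8) = 4, so r = (6 ± 2)/2.
Solving: r_1 = 4, r_2 = 2.

indicial: r^2 - 6 r + 8 = 0; roots r_1 = 4, r_2 = 2


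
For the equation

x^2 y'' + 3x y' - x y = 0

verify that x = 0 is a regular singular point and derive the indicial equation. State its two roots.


Divide by x^2 to reach normal form y'' + P_1(x) y' + P_2(x) y = 0 with P_1(x) = 3/x and P_2(x) = -1/x.
x = 0 is a singular point because the y'-coefficient 3/x has a pole at x = 0 and the y-coefficient -1/x has a pole at x = 0.
It is a regular singular point because x P_1(x) = p(x) = 3 and x^2 P_2(x) = q(x) = -x are polynomials, hence analytic at x = 0.
p(0) = 3,  q(0) = 0.
Indicial equation: r(r-1) + p(0) r + q(0) = 0, i.e. r^2 + (p(0) - 1) r + q(0) = 0, i.e. r^2 + 2 r = 0.
Discriminant: (2)^2 - 4(0) = 4, so r = (-2 ± 2)/2.
Solving: r_1 = 0, r_2 = -2.

indicial: r^2 + 2 r = 0; roots r_1 = 0, r_2 = -2


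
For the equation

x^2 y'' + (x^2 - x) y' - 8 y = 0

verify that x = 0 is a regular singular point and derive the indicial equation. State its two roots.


Divide by x^2 to reach normal form y'' + P_1(x) y' + P_2(x) y = 0 with P_1(x) = 1 - 1/x and P_2(x) = -8/x^2.
x = 0 is a singular point because the y'-coefficient 1 - 1/x has a pole at x = 0 and the y-coefficient -8/x^2 has a pole at x = 0.
It is a regular singular point because x P_1(x) = p(x) = x - 1 and x^2 P_2(x) = q(x) = -8 are polynomials, hence analytic at x = 0.
p(0) = -1,  q(0) = -8.
Indicial equation: r(r-1) + p(0) r + q(0) = 0, i.e. r^2 + (p(0) - 1) r + q(0) = 0, i.e. r^2 - 2 r - 8 = 0.
Discriminant: (-2)^2 - 4(-8) = 36, so r = (2 ± 6)/2.
Solving: r_1 = 4, r_2 = -2.

indicial: r^2 - 2 r - 8 = 0; roots r_1 = 4, r_2 = -2


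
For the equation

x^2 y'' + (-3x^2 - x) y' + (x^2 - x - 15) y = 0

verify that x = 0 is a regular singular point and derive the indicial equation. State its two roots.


Divide by x^2 to reach normal form y'' + P_1(x) y' + P_2(x) y = 0 with P_1(x) = -3 - 1/x and P_2(x) = 1 - 1/x - 15/x^2.
x = 0 is a singular point because the y'-coefficient -3 - 1/x has a pole at x = 0 and the y-coefficient 1 - 1/x - 15/x^2 has a pole at x = 0.
It is a regular singular point because x P_1(x) = p(x) = -3x - 1 and x^2 P_2(x) = q(x) = x^2 - x - 15 are polynomials, hence analytic at x = 0.
p(0) = -1,  q(0) = -15.
Indicial equation: r(r-1) + p(0) r + q(0) = 0, i.e. r^2 + (p(0) - 1) r + q(0) = 0, i.e. r^2 - 2 r - 15 = 0.
Discriminant: (-2)^2 - 4(-15) = 64, so r = (2 ± 8)/2.
Solving: r_1 = 5, r_2 = -3.

indicial: r^2 - 2 r - 15 = 0; roots r_1 = 5, r_2 = -3


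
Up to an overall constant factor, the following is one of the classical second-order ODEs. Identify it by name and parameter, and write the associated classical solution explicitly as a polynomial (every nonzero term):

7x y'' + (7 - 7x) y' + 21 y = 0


All three coefficients share the factor 7; dividing through by 7 gives  x y'' + (1 - x) y' + 3 y = 0.
This matches the Laguerre equation x y'' + (1 - x) y' + n y = 0 with n = 3; the polynomial solution is L_3(x).
With y = sum_k a_k x^k, matching x^k gives (k+1)k a_{k+1} + (k+1) a_{k+1} - k a_k + n a_k = 0, i.e. (k+1)^2 a_{k+1} = (k - n) a_k = (k - 3) a_k. The right side vanishes at k = 3, so the series terminates at degree 3.
Standard normalization L_n(0) = 1 gives a_0 = 1. Work upward with a_{k+1} = (k - 3) a_k / (k+1)^2:
  a_1 = (0 - 3)(1) / 1^2 = -3/1 = -3
  a_2 = (1 - 3)(-3) / 2^2 = 6/4 = 3/2
  a_3 = (2 - 3)(3/2) / 3^2 = (-3/2)/9 = -1/6
Hence L_3(x) = -x^3/6 + 3 x^2/2 - 3 x + 1.

L_3(x); series = -x^3/6 + 3 x^2/2 - 3 x + 1


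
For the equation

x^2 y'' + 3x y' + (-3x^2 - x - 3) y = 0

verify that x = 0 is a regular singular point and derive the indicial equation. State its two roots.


Divide by x^2 to reach normal form y'' + P_1(x) y' + P_2(x) y = 0 with P_1(x) = 3/x and P_2(x) = -3 - 1/x - 3/x^2.
x = 0 is a singular point because the y'-coefficient 3/x has a pole at x = 0 and the y-coefficient -3 - 1/x - 3/x^2 has a pole at x = 0.
It is a regular singular point because x P_1(x) = p(x) = 3 and x^2 P_2(x) = q(x) = -3x^2 - x - 3 are polynomials, hence analytic at x = 0.
p(0) = 3,  q(0) = -3.
Indicial equation: r(r-1) + p(0) r + q(0) = 0, i.e. r^2 + (p(0) - 1) r + q(0) = 0, i.e. r^2 + 2 r - 3 = 0.
Discriminant: (2)^2 - 4(-3) = 16, so r = (-2 ± 4)/2.
Solving: r_1 = 1, r_2 = -3.

indicial: r^2 + 2 r - 3 = 0; roots r_1 = 1, r_2 = -3


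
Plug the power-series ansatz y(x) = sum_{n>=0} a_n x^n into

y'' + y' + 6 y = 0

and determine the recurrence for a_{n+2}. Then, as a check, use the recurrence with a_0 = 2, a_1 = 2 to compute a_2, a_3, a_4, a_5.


Substitute y = sum_n a_n x^n.
y''(x) has coefficient (n+2)(n+1) a_{n+2} at x^n;
y'(x) has coefficient (n+1) a_{n+1} at x^n;
6 y(x) has coefficient 6 a_n at x^n.
Matching x^n: (n+2)(n+1) a_{n+2} + (n+1) a_{n+1} + 6 a_n = 0.
Thus a_{n+2} = [-(n+1) a_{n+1} - 6 a_n] / ((n+1)(n+2)).

Check with a_0 = 2, a_1 = 2 (apply the recurrence for n = 0, 1, 2, 3): a_0 = 2, a_1 = 2, a_2 = -7, a_3 = 1/3, a_4 = 41/12, a_5 = -47/60.

a_(n+2) = [-(n+1) a_(n+1) - 6 a_n] / ((n+1)(n+2)); check: a_0 = 2, a_1 = 2, a_2 = -7, a_3 = 1/3, a_4 = 41/12, a_5 = -47/60


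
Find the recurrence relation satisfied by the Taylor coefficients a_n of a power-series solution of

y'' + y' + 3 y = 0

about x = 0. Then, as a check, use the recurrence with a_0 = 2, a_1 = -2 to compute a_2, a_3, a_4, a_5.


Substitute y = sum_n a_n x^n.
y''(x) has coefficient (n+2)(n+1) a_{n+2} at x^n;
y'(x) has coefficient (n+1) a_{n+1} at x^n;
3 y(x) has coefficient 3 a_n at x^n.
Matching x^n: (n+2)(n+1) a_{n+2} + (n+1) a_{n+1} + 3 a_n = 0.
Thus a_{n+2} = [-(n+1) a_{n+1} - 3 a_n] / ((n+1)(n+2)).

Check with a_0 = 2, a_1 = -2 (apply the recurrence for n = 0, 1, 2, 3): a_0 = 2, a_1 = -2, a_2 = -2, a_3 = 5/3, a_4 = 1/12, a_5 = -4/15.

a_(n+2) = [-(n+1) a_(n+1) - 3 a_n] / ((n+1)(n+2)); check: a_0 = 2, a_1 = -2, a_2 = -2, a_3 = 5/3, a_4 = 1/12, a_5 = -4/15


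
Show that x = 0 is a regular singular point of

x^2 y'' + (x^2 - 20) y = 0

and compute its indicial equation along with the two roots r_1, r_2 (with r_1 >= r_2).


Divide by x^2 to reach normal form y'' + P_1(x) y' + P_2(x) y = 0 with P_1(x) = 0 and P_2(x) = 1 - 20/x^2.
x = 0 is a singular point because the y-coefficient 1 - 20/x^2 has a pole at x = 0.
It is a regular singular point because x P_1(x) = p(x) = 0 and x^2 P_2(x) = q(x) = x^2 - 20 are polynomials, hence analytic at x = 0.
p(0) = 0,  q(0) = -20.
Indicial equation: r(r-1) + p(0) r + q(0) = 0, i.e. r^2 + (p(0) - 1) r + q(0) = 0, i.e. r^2 - 1 r - 20 = 0.
Discriminant: (-1)^2 - 4(-20) = 81, so r = (1 ± 9)/2.
Solving: r_1 = 5, r_2 = -4.

indicial: r^2 - 1 r - 20 = 0; roots r_1 = 5, r_2 = -4


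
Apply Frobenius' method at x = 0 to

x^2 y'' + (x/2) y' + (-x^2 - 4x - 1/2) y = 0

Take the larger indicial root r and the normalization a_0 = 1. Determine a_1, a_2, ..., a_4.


Write in Frobenius form y'' + (p(x)/x) y' + (q(x)/x^2) y = 0:
  p(x) = 1/2,  q(x) = -x^2 - 4x - 1/2.
Indicial equation: r(r-1) + (1/2) r + (-1/2) = 0 -> roots r_1 = 1, r_2 = -1/2.
Take r = r_1 = 1. Let y(x) = x^r sum_{n>=0} a_n x^n with a_0 = 1.
Substitute y = x^r sum a_n x^n and match x^{r+n}. The recurrence is
  D(n) a_n - 4 a_{n-1} - 1 a_{n-2} = 0,  where D(n) = (r+n)(r+n-1) + (1/2)(r+n) + (-1/2).
  a_n = [4 a_{n-1} + 1 a_{n-2}] / D(n).
Since the indicial polynomial factors as (r - r_1)(r - r_2), D(n) = (r_1 + n - r_1)(r_1 + n - r_2) = n(n + 3/2).
Evaluating step by step (a_0 = 1):
  n = 1: D(1) = 1(1 + 3/2) = 5/2; numerator = 4(1) = 4; a_1 = (4)/(5/2) = 8/5
  n = 2: D(2) = 2(2 + 3/2) = 7; numerator = 4(8/5) + 1(1) = 37/5; a_2 = (37/5)/(7) = 37/35
  n = 3: D(3) = 3(3 + 3/2) = 27/2; numerator = 4(37/35) + 1(8/5) = 204/35; a_3 = (204/35)/(27/2) = 136/315
  n = 4: D(4) = 4(4 + 3/2) = 22; numerator = 4(136/315) + 1(37/35) = 877/315; a_4 = (877/315)/(22) = 877/6930

r = 1; a_0 = 1; a_1 = 8/5; a_2 = 37/35; a_3 = 136/315; a_4 = 877/6930


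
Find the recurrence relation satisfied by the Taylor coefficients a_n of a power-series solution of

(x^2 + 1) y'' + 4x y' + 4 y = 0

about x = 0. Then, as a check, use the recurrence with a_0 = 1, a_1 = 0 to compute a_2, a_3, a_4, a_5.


Substitute y = sum_n a_n x^n.
(1 + 1 x^2) y'' contributes (n+2)(n+1) a_{n+2} + n(n-1) a_n at x^n.
4 x y'(x) contributes 4 n a_n at x^n.
4 y(x) contributes 4 a_n at x^n.
Matching x^n: (n+2)(n+1) a_{n+2} + (n(n-1) + 4 n + 4) a_n = 0.
Thus a_{n+2} = (-n(n-1) - 4 n - 4) / ((n+1)(n+2)) * a_n.

Check with a_0 = 1, a_1 = 0 (apply the recurrence for n = 0, 1, 2, 3): a_0 = 1, a_1 = 0, a_2 = -2, a_3 = 0, a_4 = 7/3, a_5 = 0.

a_(n+2) = (-n(n-1) - 4 n - 4) / ((n+1)(n+2)) * a_n; check: a_0 = 1, a_1 = 0, a_2 = -2, a_3 = 0, a_4 = 7/3, a_5 = 0


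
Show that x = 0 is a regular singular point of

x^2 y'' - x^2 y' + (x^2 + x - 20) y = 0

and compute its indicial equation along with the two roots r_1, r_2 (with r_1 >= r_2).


Divide by x^2 to reach normal form y'' + P_1(x) y' + P_2(x) y = 0 with P_1(x) = -1 and P_2(x) = 1 + 1/x - 20/x^2.
x = 0 is a singular point because the y-coefficient 1 + 1/x - 20/x^2 has a pole at x = 0.
It is a regular singular point because x P_1(x) = p(x) = -x and x^2 P_2(x) = q(x) = x^2 + x - 20 are polynomials, hence analytic at x = 0.
p(0) = 0,  q(0) = -20.
Indicial equation: r(r-1) + p(0) r + q(0) = 0, i.e. r^2 + (p(0) - 1) r + q(0) = 0, i.e. r^2 - 1 r - 20 = 0.
Discriminant: (-1)^2 - 4(-20) = 81, so r = (1 ± 9)/2.
Solving: r_1 = 5, r_2 = -4.

indicial: r^2 - 1 r - 20 = 0; roots r_1 = 5, r_2 = -4


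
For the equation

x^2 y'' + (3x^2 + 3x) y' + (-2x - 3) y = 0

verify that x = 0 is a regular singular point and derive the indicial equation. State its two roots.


Divide by x^2 to reach normal form y'' + P_1(x) y' + P_2(x) y = 0 with P_1(x) = 3 + 3/x and P_2(x) = -2/x - 3/x^2.
x = 0 is a singular point because the y'-coefficient 3 + 3/x has a pole at x = 0 and the y-coefficient -2/x - 3/x^2 has a pole at x = 0.
It is a regular singular point because x P_1(x) = p(x) = 3x + 3 and x^2 P_2(x) = q(x) = -2x - 3 are polynomials, hence analytic at x = 0.
p(0) = 3,  q(0) = -3.
Indicial equation: r(r-1) + p(0) r + q(0) = 0, i.e. r^2 + (p(0) - 1) r + q(0) = 0, i.e. r^2 + 2 r - 3 = 0.
Discriminant: (2)^2 - 4(-3) = 16, so r = (-2 ± 4)/2.
Solving: r_1 = 1, r_2 = -3.

indicial: r^2 + 2 r - 3 = 0; roots r_1 = 1, r_2 = -3


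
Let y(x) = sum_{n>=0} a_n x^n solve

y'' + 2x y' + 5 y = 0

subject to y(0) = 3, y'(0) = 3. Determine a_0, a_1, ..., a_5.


Ansatz: y(x) = sum_{n>=0} a_n x^n, so y'(x) = sum_{n>=1} n a_n x^(n-1) and y''(x) = sum_{n>=2} n(n-1) a_n x^(n-2).
Substitute into P(x) y'' + Q(x) y' + R(x) y = 0 with P(x) = 1, Q(x) = 2x, R(x) = 5, and match powers of x.
Initial conditions: a_0 = 3, a_1 = 3.
Setting the coefficient of each power of x to zero and solving order by order (substituting the coefficients already found):
  x^0: 2 a_2 + 5 a_0 = 0  ->  2 a_2 = -5 a_0 = -15  ->  a_2 = -15/2
  x^1: 6 a_3 + 7 a_1 = 0  ->  6 a_3 = -7 a_1 = -21  ->  a_3 = -7/2
  x^2: 12 a_4 + 9 a_2 = 0  ->  12 a_4 = -9 a_2 = 135/2  ->  a_4 = 45/8
  x^3: 20 a_5 + 11 a_3 = 0  ->  20 a_5 = -11 a_3 = 77/2  ->  a_5 = 77/40
Truncated series: y(x) = 3 + 3 x - (15/2) x^2 - (7/2) x^3 + (45/8) x^4 + (77/40) x^5 + O(x^6).

a_0 = 3; a_1 = 3; a_2 = -15/2; a_3 = -7/2; a_4 = 45/8; a_5 = 77/40


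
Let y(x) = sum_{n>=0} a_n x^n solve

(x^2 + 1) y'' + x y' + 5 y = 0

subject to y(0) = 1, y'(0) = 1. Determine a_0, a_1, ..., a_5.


Ansatz: y(x) = sum_{n>=0} a_n x^n, so y'(x) = sum_{n>=1} n a_n x^(n-1) and y''(x) = sum_{n>=2} n(n-1) a_n x^(n-2).
Substitute into P(x) y'' + Q(x) y' + R(x) y = 0 with P(x) = x^2 + 1, Q(x) = x, R(x) = 5, and match powers of x.
Initial conditions: a_0 = 1, a_1 = 1.
Setting the coefficient of each power of x to zero and solving order by order (substituting the coefficients already found):
  x^0: 2 a_2 + 5 a_0 = 0  ->  2 a_2 = -5 a_0 = -5  ->  a_2 = -5/2
  x^1: 6 a_3 + 6 a_1 = 0  ->  6 a_3 = -6 a_1 = -6  ->  a_3 = -1
  x^2: 12 a_4 + 9 a_2 = 0  ->  12 a_4 = -9 a_2 = 45/2  ->  a_4 = 15/8
  x^3: 20 a_5 + 14 a_3 = 0  ->  20 a_5 = -14 a_3 = 14  ->  a_5 = 7/10
Truncated series: y(x) = 1 + x - (5/2) x^2 - x^3 + (15/8) x^4 + (7/10) x^5 + O(x^6).

a_0 = 1; a_1 = 1; a_2 = -5/2; a_3 = -1; a_4 = 15/8; a_5 = 7/10


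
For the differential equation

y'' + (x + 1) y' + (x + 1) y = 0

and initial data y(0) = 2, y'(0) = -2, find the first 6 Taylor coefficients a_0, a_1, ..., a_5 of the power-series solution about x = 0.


Ansatz: y(x) = sum_{n>=0} a_n x^n, so y'(x) = sum_{n>=1} n a_n x^(n-1) and y''(x) = sum_{n>=2} n(n-1) a_n x^(n-2).
Substitute into P(x) y'' + Q(x) y' + R(x) y = 0 with P(x) = 1, Q(x) = x + 1, R(x) = x + 1, and match powers of x.
Initial conditions: a_0 = 2, a_1 = -2.
Setting the coefficient of each power of x to zero and solving order by order (substituting the coefficients already found):
  x^0: 2 a_2 + a_1 + a_0 = 0  ->  2 a_2 = -a_1 - a_0 = 0  ->  a_2 = 0
  x^1: 6 a_3 + 2 a_2 + 2 a_1 + a_0 = 0  ->  6 a_3 = -2 a_2 - 2 a_1 - a_0 = 2  ->  a_3 = 1/3
  x^2: 12 a_4 + 3 a_3 + 3 a_2 + a_1 = 0  ->  12 a_4 = -3 a_3 - 3 a_2 - a_1 = 1  ->  a_4 = 1/12
  x^3: 20 a_5 + 4 a_4 + 4 a_3 + a_2 = 0  ->  20 a_5 = -4 a_4 - 4 a_3 - a_2 = -5/3  ->  a_5 = -1/12
Truncated series: y(x) = 2 - 2 x + (1/3) x^3 + (1/12) x^4 - (1/12) x^5 + O(x^6).

a_0 = 2; a_1 = -2; a_2 = 0; a_3 = 1/3; a_4 = 1/12; a_5 = -1/12


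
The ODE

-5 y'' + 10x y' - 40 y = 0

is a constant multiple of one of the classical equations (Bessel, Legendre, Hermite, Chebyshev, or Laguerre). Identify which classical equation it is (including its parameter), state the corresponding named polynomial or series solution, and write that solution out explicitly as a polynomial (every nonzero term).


All three coefficients share the factor -5; dividing through by -5 gives  y'' - 2x y' + 8 y = 0.
This matches the Hermite equation y'' - 2x y' + 2n y = 0 with 2n = 8, so n = 4; the polynomial solution is H_4(x).
With y = sum_k a_k x^k, matching x^k gives (k+2)(k+1) a_{k+2} = 2(k - n) a_k = 2(k - 4) a_k. The right side vanishes at k = 4, so the series with the parity of 4 terminates at degree 4.
Standard normalization: leading coefficient of H_n is 2^n, so a_4 = 2^4 = 16. Work downward with a_k = (k+1)(k+2) a_{k+2} / (2(k - n)):
  a_2 = (3)(4)(16) / (2(2 - 4)) = 192/(-4) = -48
  a_0 = (1)(2)(-48) / (2(0 - 4)) = -96/(-8) = 12
Hence H_4(x) = 16 x^4 - 48 x^2 + 12.

H_4(x); series = 16 x^4 - 48 x^2 + 12


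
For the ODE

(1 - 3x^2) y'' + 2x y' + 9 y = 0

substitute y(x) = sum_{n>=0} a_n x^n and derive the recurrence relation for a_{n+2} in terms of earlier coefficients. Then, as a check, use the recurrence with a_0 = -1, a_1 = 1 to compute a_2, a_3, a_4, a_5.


Substitute y = sum_n a_n x^n.
(1 - 3 x^2) y'' contributes (n+2)(n+1) a_{n+2} - 3 n(n-1) a_n at x^n.
2 x y'(x) contributes 2 n a_n at x^n.
9 y(x) contributes 9 a_n at x^n.
Matching x^n: (n+2)(n+1) a_{n+2} + (-3 n(n-1) + 2 n + 9) a_n = 0.
Thus a_{n+2} = (3 n(n-1) - 2 n - 9) / ((n+1)(n+2)) * a_n.

Check with a_0 = -1, a_1 = 1 (apply the recurrence for n = 0, 1, 2, 3): a_0 = -1, a_1 = 1, a_2 = 9/2, a_3 = -11/6, a_4 = -21/8, a_5 = -11/40.

a_(n+2) = (3 n(n-1) - 2 n - 9) / ((n+1)(n+2)) * a_n; check: a_0 = -1, a_1 = 1, a_2 = 9/2, a_3 = -11/6, a_4 = -21/8, a_5 = -11/40


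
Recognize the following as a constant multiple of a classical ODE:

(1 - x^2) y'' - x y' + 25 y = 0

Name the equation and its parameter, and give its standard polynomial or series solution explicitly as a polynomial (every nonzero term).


The equation is already in a standard form:  (1 - x^2) y'' - x y' + 25 y = 0.
This matches the Chebyshev equation (1 - x^2) y'' - x y' + n^2 y = 0 (note the -x y' term, not -2x y') with n^2 = 25, so n = 5; the polynomial solution is T_5(x).
With y = sum_k a_k x^k, matching x^k gives (k+2)(k+1) a_{k+2} = (k^2 - n^2) a_k = (k - 5)(k + 5) a_k. The right side vanishes at k = 5, so the series with the parity of 5 terminates at degree 5.
Standard normalization: leading coefficient of T_n is 2^(n-1), so a_5 = 2^4 = 16. Work downward with a_k = (k+1)(k+2) a_{k+2} / ((k - 5)(k + 5)):
  a_3 = (4)(5)(16) / ((3 - 5)(3 + 5)) = 320/(-16) = -20
  a_1 = (2)(3)(-20) / ((1 - 5)(1 + 5)) = -120/(-24) = 5
Hence T_5(x) = 16 x^5 - 20 x^3 + 5 x.

T_5(x); series = 16 x^5 - 20 x^3 + 5 x


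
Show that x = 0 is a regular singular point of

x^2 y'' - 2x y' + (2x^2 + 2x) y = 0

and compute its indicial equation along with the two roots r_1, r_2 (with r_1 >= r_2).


Divide by x^2 to reach normal form y'' + P_1(x) y' + P_2(x) y = 0 with P_1(x) = -2/x and P_2(x) = 2 + 2/x.
x = 0 is a singular point because the y'-coefficient -2/x has a pole at x = 0 and the y-coefficient 2 + 2/x has a pole at x = 0.
It is a regular singular point because x P_1(x) = p(x) = -2 and x^2 P_2(x) = q(x) = 2x^2 + 2x are polynomials, hence analytic at x = 0.
p(0) = -2,  q(0) = 0.
Indicial equation: r(r-1) + p(0) r + q(0) = 0, i.e. r^2 + (p(0) - 1) r + q(0) = 0, i.e. r^2 - 3 r = 0.
Discriminant: (-3)^2 - 4(0) = 9, so r = (3 ± 3)/2.
Solving: r_1 = 3, r_2 = 0.

indicial: r^2 - 3 r = 0; roots r_1 = 3, r_2 = 0


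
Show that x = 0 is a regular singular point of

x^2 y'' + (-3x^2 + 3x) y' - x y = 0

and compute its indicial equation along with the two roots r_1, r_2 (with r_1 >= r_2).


Divide by x^2 to reach normal form y'' + P_1(x) y' + P_2(x) y = 0 with P_1(x) = -3 + 3/x and P_2(x) = -1/x.
x = 0 is a singular point because the y'-coefficient -3 + 3/x has a pole at x = 0 and the y-coefficient -1/x has a pole at x = 0.
It is a regular singular point because x P_1(x) = p(x) = 3 - 3x and x^2 P_2(x) = q(x) = -x are polynomials, hence analytic at x = 0.
p(0) = 3,  q(0) = 0.
Indicial equation: r(r-1) + p(0) r + q(0) = 0, i.e. r^2 + (p(0) - 1) r + q(0) = 0, i.e. r^2 + 2 r = 0.
Discriminant: (2)^2 - 4(0) = 4, so r = (-2 ± 2)/2.
Solving: r_1 = 0, r_2 = -2.

indicial: r^2 + 2 r = 0; roots r_1 = 0, r_2 = -2


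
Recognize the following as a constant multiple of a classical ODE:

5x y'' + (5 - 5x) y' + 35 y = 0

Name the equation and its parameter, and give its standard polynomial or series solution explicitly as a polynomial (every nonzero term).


All three coefficients share the factor 5; dividing through by 5 gives  x y'' + (1 - x) y' + 7 y = 0.
This matches the Laguerre equation x y'' + (1 - x) y' + n y = 0 with n = 7; the polynomial solution is L_7(x).
With y = sum_k a_k x^k, matching x^k gives (k+1)k a_{k+1} + (k+1) a_{k+1} - k a_k + n a_k = 0, i.e. (k+1)^2 a_{k+1} = (k - n) a_k = (k - 7) a_k. The right side vanishes at k = 7, so the series terminates at degree 7.
Standard normalization L_n(0) = 1 gives a_0 = 1. Work upward with a_{k+1} = (k - 7) a_k / (k+1)^2:
  a_1 = (0 - 7)(1) / 1^2 = -7/1 = -7
  a_2 = (1 - 7)(-7) / 2^2 = 42/4 = 21/2
  a_3 = (2 - 7)(21/2) / 3^2 = (-105/2)/9 = -35/6
  a_4 = (3 - 7)(-35/6) / 4^2 = (70/3)/16 = 35/24
  a_5 = (4 - 7)(35/24) / 5^2 = (-35/8)/25 = -7/40
  a_6 = (5 - 7)(-7/40) / 6^2 = (7/20)/36 = 7/720
  a_7 = (6 - 7)(7/720) / 7^2 = (-7/720)/49 = -1/5040
Hence L_7(x) = -x^7/5040 + 7 x^6/720 - 7 x^5/40 + 35 x^4/24 - 35 x^3/6 + 21 x^2/2 - 7 x + 1.

L_7(x); series = -x^7/5040 + 7 x^6/720 - 7 x^5/40 + 35 x^4/24 - 35 x^3/6 + 21 x^2/2 - 7 x + 1


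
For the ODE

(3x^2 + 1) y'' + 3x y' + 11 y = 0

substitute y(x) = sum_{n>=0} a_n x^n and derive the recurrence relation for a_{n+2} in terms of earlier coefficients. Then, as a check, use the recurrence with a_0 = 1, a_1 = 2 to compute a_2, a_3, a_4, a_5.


Substitute y = sum_n a_n x^n.
(1 + 3 x^2) y'' contributes (n+2)(n+1) a_{n+2} + 3 n(n-1) a_n at x^n.
3 x y'(x) contributes 3 n a_n at x^n.
11 y(x) contributes 11 a_n at x^n.
Matching x^n: (n+2)(n+1) a_{n+2} + (3 n(n-1) + 3 n + 11) a_n = 0.
Thus a_{n+2} = (-3 n(n-1) - 3 n - 11) / ((n+1)(n+2)) * a_n.

Check with a_0 = 1, a_1 = 2 (apply the recurrence for n = 0, 1, 2, 3): a_0 = 1, a_1 = 2, a_2 = -11/2, a_3 = -14/3, a_4 = 253/24, a_5 = 133/15.

a_(n+2) = (-3 n(n-1) - 3 n - 11) / ((n+1)(n+2)) * a_n; check: a_0 = 1, a_1 = 2, a_2 = -11/2, a_3 = -14/3, a_4 = 253/24, a_5 = 133/15


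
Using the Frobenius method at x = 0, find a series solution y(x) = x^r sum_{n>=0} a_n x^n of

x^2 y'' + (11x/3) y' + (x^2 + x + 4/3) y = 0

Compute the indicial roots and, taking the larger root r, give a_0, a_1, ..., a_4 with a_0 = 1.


Write in Frobenius form y'' + (p(x)/x) y' + (q(x)/x^2) y = 0:
  p(x) = 11/3,  q(x) = x^2 + x + 4/3.
Indicial equation: r(r-1) + (11/3) r + (4/3) = 0 -> roots r_1 = -2/3, r_2 = -2.
Take r = r_1 = -2/3. Let y(x) = x^r sum_{n>=0} a_n x^n with a_0 = 1.
Substitute y = x^r sum a_n x^n and match x^{r+n}. The recurrence is
  D(n) a_n + 1 a_{n-1} + 1 a_{n-2} = 0,  where D(n) = (r+n)(r+n-1) + (11/3)(r+n) + (4/3).
  a_n = [-1 a_{n-1} - 1 a_{n-2}] / D(n).
Since the indicial polynomial factors as (r - r_1)(r - r_2), D(n) = (r_1 + n - r_1)(r_1 + n - r_2) = n(n + 4/3).
Evaluating step by step (a_0 = 1):
  n = 1: D(1) = 1(1 + 4/3) = 7/3; numerator = -1(1) = -1; a_1 = (-1)/(7/3) = -3/7
  n = 2: D(2) = 2(2 + 4/3) = 20/3; numerator = -1(-3/7) - 1(1) = -4/7; a_2 = (-4/7)/(20/3) = -3/35
  n = 3: D(3) = 3(3 + 4/3) = 13; numerator = -1(-3/35) - 1(-3/7) = 18/35; a_3 = (18/35)/(13) = 18/455
  n = 4: D(4) = 4(4 + 4/3) = 64/3; numerator = -1(18/455) - 1(-3/35) = 3/65; a_4 = (3/65)/(64/3) = 9/4160

r = -2/3; a_0 = 1; a_1 = -3/7; a_2 = -3/35; a_3 = 18/455; a_4 = 9/4160


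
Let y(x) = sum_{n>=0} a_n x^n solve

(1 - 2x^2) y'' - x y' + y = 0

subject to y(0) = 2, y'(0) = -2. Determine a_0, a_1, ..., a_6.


Ansatz: y(x) = sum_{n>=0} a_n x^n, so y'(x) = sum_{n>=1} n a_n x^(n-1) and y''(x) = sum_{n>=2} n(n-1) a_n x^(n-2).
Substitute into P(x) y'' + Q(x) y' + R(x) y = 0 with P(x) = 1 - 2x^2, Q(x) = -x, R(x) = 1, and match powers of x.
Initial conditions: a_0 = 2, a_1 = -2.
Setting the coefficient of each power of x to zero and solving order by order (substituting the coefficients already found):
  x^0: 2 a_2 + a_0 = 0  ->  2 a_2 = -a_0 = -2  ->  a_2 = -1
  x^1: 6 a_3 = 0  ->  a_3 = 0
  x^2: 12 a_4 - 5 a_2 = 0  ->  12 a_4 = 5 a_2 = -5  ->  a_4 = -5/12
  x^3: 20 a_5 - 14 a_3 = 0  ->  20 a_5 = 14 a_3 = 0  ->  a_5 = 0
  x^4: 30 a_6 - 27 a_4 = 0  ->  30 a_6 = 27 a_4 = -45/4  ->  a_6 = -3/8
Truncated series: y(x) = 2 - 2 x - x^2 - (5/12) x^4 - (3/8) x^6 + O(x^7).

a_0 = 2; a_1 = -2; a_2 = -1; a_3 = 0; a_4 = -5/12; a_5 = 0; a_6 = -3/8


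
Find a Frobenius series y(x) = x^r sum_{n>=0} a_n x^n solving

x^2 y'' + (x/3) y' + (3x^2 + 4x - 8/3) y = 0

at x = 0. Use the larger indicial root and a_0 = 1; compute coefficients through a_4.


Write in Frobenius form y'' + (p(x)/x) y' + (q(x)/x^2) y = 0:
  p(x) = 1/3,  q(x) = 3x^2 + 4x - 8/3.
Indicial equation: r(r-1) + (1/3) r + (-8/3) = 0 -> roots r_1 = 2, r_2 = -4/3.
Take r = r_1 = 2. Let y(x) = x^r sum_{n>=0} a_n x^n with a_0 = 1.
Substitute y = x^r sum a_n x^n and match x^{r+n}. The recurrence is
  D(n) a_n + 4 a_{n-1} + 3 a_{n-2} = 0,  where D(n) = (r+n)(r+n-1) + (1/3)(r+n) + (-8/3).
  a_n = [-4 a_{n-1} - 3 a_{n-2}] / D(n).
Since the indicial polynomial factors as (r - r_1)(r - r_2), D(n) = (r_1 + n - r_1)(r_1 + n - r_2) = n(n + 10/3).
Evaluating step by step (a_0 = 1):
  n = 1: D(1) = 1(1 + 10/3) = 13/3; numerator = -4(1) = -4; a_1 = (-4)/(13/3) = -12/13
  n = 2: D(2) = 2(2 + 10/3) = 32/3; numerator = -4(-12/13) - 3(1) = 9/13; a_2 = (9/13)/(32/3) = 27/416
  n = 3: D(3) = 3(3 + 10/3) = 19; numerator = -4(27/416) - 3(-12/13) = 261/104; a_3 = (261/104)/(19) = 261/1976
  n = 4: D(4) = 4(4 + 10/3) = 88/3; numerator = -4(261/1976) - 3(27/416) = -5715/7904; a_4 = (-5715/7904)/(88/3) = -17145/695552

r = 2; a_0 = 1; a_1 = -12/13; a_2 = 27/416; a_3 = 261/1976; a_4 = -17145/695552


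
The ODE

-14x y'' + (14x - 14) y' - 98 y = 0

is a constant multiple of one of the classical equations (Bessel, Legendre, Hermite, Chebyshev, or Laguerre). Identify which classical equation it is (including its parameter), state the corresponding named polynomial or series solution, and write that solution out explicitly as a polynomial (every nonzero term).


All three coefficients share the factor -14; dividing through by -14 gives  x y'' + (1 - x) y' + 7 y = 0.
This matches the Laguerre equation x y'' + (1 - x) y' + n y = 0 with n = 7; the polynomial solution is L_7(x).
With y = sum_k a_k x^k, matching x^k gives (k+1)k a_{k+1} + (k+1) a_{k+1} - k a_k + n a_k = 0, i.e. (k+1)^2 a_{k+1} = (k - n) a_k = (k - 7) a_k. The right side vanishes at k = 7, so the series terminates at degree 7.
Standard normalization L_n(0) = 1 gives a_0 = 1. Work upward with a_{k+1} = (k - 7) a_k / (k+1)^2:
  a_1 = (0 - 7)(1) / 1^2 = -7/1 = -7
  a_2 = (1 - 7)(-7) / 2^2 = 42/4 = 21/2
  a_3 = (2 - 7)(21/2) / 3^2 = (-105/2)/9 = -35/6
  a_4 = (3 - 7)(-35/6) / 4^2 = (70/3)/16 = 35/24
  a_5 = (4 - 7)(35/24) / 5^2 = (-35/8)/25 = -7/40
  a_6 = (5 - 7)(-7/40) / 6^2 = (7/20)/36 = 7/720
  a_7 = (6 - 7)(7/720) / 7^2 = (-7/720)/49 = -1/5040
Hence L_7(x) = -x^7/5040 + 7 x^6/720 - 7 x^5/40 + 35 x^4/24 - 35 x^3/6 + 21 x^2/2 - 7 x + 1.

L_7(x); series = -x^7/5040 + 7 x^6/720 - 7 x^5/40 + 35 x^4/24 - 35 x^3/6 + 21 x^2/2 - 7 x + 1


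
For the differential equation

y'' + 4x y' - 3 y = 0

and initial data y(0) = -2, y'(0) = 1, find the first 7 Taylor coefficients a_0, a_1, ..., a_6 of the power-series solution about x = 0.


Ansatz: y(x) = sum_{n>=0} a_n x^n, so y'(x) = sum_{n>=1} n a_n x^(n-1) and y''(x) = sum_{n>=2} n(n-1) a_n x^(n-2).
Substitute into P(x) y'' + Q(x) y' + R(x) y = 0 with P(x) = 1, Q(x) = 4x, R(x) = -3, and match powers of x.
Initial conditions: a_0 = -2, a_1 = 1.
Setting the coefficient of each power of x to zero and solving order by order (substituting the coefficients already found):
  x^0: 2 a_2 - 3 a_0 = 0  ->  2 a_2 = 3 a_0 = -6  ->  a_2 = -3
  x^1: 6 a_3 + a_1 = 0  ->  6 a_3 = -a_1 = -1  ->  a_3 = -1/6
  x^2: 12 a_4 + 5 a_2 = 0  ->  12 a_4 = -5 a_2 = 15  ->  a_4 = 5/4
  x^3: 20 a_5 + 9 a_3 = 0  ->  20 a_5 = -9 a_3 = 3/2  ->  a_5 = 3/40
  x^4: 30 a_6 + 13 a_4 = 0  ->  30 a_6 = -13 a_4 = -65/4  ->  a_6 = -13/24
Truncated series: y(x) = -2 + x - 3 x^2 - (1/6) x^3 + (5/4) x^4 + (3/40) x^5 - (13/24) x^6 + O(x^7).

a_0 = -2; a_1 = 1; a_2 = -3; a_3 = -1/6; a_4 = 5/4; a_5 = 3/40; a_6 = -13/24


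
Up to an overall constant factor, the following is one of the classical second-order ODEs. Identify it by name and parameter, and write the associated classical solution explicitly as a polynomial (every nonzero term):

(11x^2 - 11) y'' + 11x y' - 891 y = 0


All three coefficients share the factor -11; dividing through by -11 gives  (1 - x^2) y'' - x y' + 81 y = 0.
This matches the Chebyshev equation (1 - x^2) y'' - x y' + n^2 y = 0 (note the -x y' term, not -2x y') with n^2 = 81, so n = 9; the polynomial solution is T_9(x).
With y = sum_k a_k x^k, matching x^k gives (k+2)(k+1) a_{k+2} = (k^2 - n^2) a_k = (k - 9)(k + 9) a_k. The right side vanishes at k = 9, so the series with the parity of 9 terminates at degree 9.
Standard normalization: leading coefficient of T_n is 2^(n-1), so a_9 = 2^8 = 256. Work downward with a_k = (k+1)(k+2) a_{k+2} / ((k - 9)(k + 9)):
  a_7 = (8)(9)(256) / ((7 - 9)(7 + 9)) = 18432/(-32) = -576
  a_5 = (6)(7)(-576) / ((5 - 9)(5 + 9)) = -24192/(-56) = 432
  a_3 = (4)(5)(432) / ((3 - 9)(3 + 9)) = 8640/(-72) = -120
  a_1 = (2)(3)(-120) / ((1 - 9)(1 + 9)) = -720/(-80) = 9
Hence T_9(x) = 256 x^9 - 576 x^7 + 432 x^5 - 120 x^3 + 9 x.

T_9(x); series = 256 x^9 - 576 x^7 + 432 x^5 - 120 x^3 + 9 x


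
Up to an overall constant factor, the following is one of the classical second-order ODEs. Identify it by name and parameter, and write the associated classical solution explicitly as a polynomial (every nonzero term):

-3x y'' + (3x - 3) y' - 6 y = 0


All three coefficients share the factor -3; dividing through by -3 gives  x y'' + (1 - x) y' + 2 y = 0.
This matches the Laguerre equation x y'' + (1 - x) y' + n y = 0 with n = 2; the polynomial solution is L_2(x).
With y = sum_k a_k x^k, matching x^k gives (k+1)k a_{k+1} + (k+1) a_{k+1} - k a_k + n a_k = 0, i.e. (k+1)^2 a_{k+1} = (k - n) a_k = (k - 2) a_k. The right side vanishes at k = 2, so the series terminates at degree 2.
Standard normalization L_n(0) = 1 gives a_0 = 1. Work upward with a_{k+1} = (k - 2) a_k / (k+1)^2:
  a_1 = (0 - 2)(1) / 1^2 = -2/1 = -2
  a_2 = (1 - 2)(-2) / 2^2 = 2/4 = 1/2
Hence L_2(x) = x^2/2 - 2 x + 1.

L_2(x); series = x^2/2 - 2 x + 1


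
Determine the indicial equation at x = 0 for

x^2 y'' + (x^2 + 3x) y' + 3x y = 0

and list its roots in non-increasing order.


Divide by x^2 to reach normal form y'' + P_1(x) y' + P_2(x) y = 0 with P_1(x) = 1 + 3/x and P_2(x) = 3/x.
x = 0 is a singular point because the y'-coefficient 1 + 3/x has a pole at x = 0 and the y-coefficient 3/x has a pole at x = 0.
It is a regular singular point because x P_1(x) = p(x) = x + 3 and x^2 P_2(x) = q(x) = 3x are polynomials, hence analytic at x = 0.
p(0) = 3,  q(0) = 0.
Indicial equation: r(r-1) + p(0) r + q(0) = 0, i.e. r^2 + (p(0) - 1) r + q(0) = 0, i.e. r^2 + 2 r = 0.
Discriminant: (2)^2 - 4(0) = 4, so r = (-2 ± 2)/2.
Solving: r_1 = 0, r_2 = -2.

indicial: r^2 + 2 r = 0; roots r_1 = 0, r_2 = -2


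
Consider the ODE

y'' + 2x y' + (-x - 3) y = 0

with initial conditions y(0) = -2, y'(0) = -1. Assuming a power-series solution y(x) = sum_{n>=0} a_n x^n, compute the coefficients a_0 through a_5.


Ansatz: y(x) = sum_{n>=0} a_n x^n, so y'(x) = sum_{n>=1} n a_n x^(n-1) and y''(x) = sum_{n>=2} n(n-1) a_n x^(n-2).
Substitute into P(x) y'' + Q(x) y' + R(x) y = 0 with P(x) = 1, Q(x) = 2x, R(x) = -x - 3, and match powers of x.
Initial conditions: a_0 = -2, a_1 = -1.
Setting the coefficient of each power of x to zero and solving order by order (substituting the coefficients already found):
  x^0: 2 a_2 - 3 a_0 = 0  ->  2 a_2 = 3 a_0 = -6  ->  a_2 = -3
  x^1: 6 a_3 - a_1 - a_0 = 0  ->  6 a_3 = a_1 + a_0 = -3  ->  a_3 = -1/2
  x^2: 12 a_4 + a_2 - a_1 = 0  ->  12 a_4 = -a_2 + a_1 = 2  ->  a_4 = 1/6
  x^3: 20 a_5 + 3 a_3 - a_2 = 0  ->  20 a_5 = -3 a_3 + a_2 = -3/2  ->  a_5 = -3/40
Truncated series: y(x) = -2 - x - 3 x^2 - (1/2) x^3 + (1/6) x^4 - (3/40) x^5 + O(x^6).

a_0 = -2; a_1 = -1; a_2 = -3; a_3 = -1/2; a_4 = 1/6; a_5 = -3/40


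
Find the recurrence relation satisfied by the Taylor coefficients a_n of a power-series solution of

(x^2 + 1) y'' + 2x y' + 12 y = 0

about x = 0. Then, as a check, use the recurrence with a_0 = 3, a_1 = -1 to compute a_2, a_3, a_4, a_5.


Substitute y = sum_n a_n x^n.
(1 + 1 x^2) y'' contributes (n+2)(n+1) a_{n+2} + n(n-1) a_n at x^n.
2 x y'(x) contributes 2 n a_n at x^n.
12 y(x) contributes 12 a_n at x^n.
Matching x^n: (n+2)(n+1) a_{n+2} + (n(n-1) + 2 n + 12) a_n = 0.
Thus a_{n+2} = (-n(n-1) - 2 n - 12) / ((n+1)(n+2)) * a_n.

Check with a_0 = 3, a_1 = -1 (apply the recurrence for n = 0, 1, 2, 3): a_0 = 3, a_1 = -1, a_2 = -18, a_3 = 7/3, a_4 = 27, a_5 = -14/5.

a_(n+2) = (-n(n-1) - 2 n - 12) / ((n+1)(n+2)) * a_n; check: a_0 = 3, a_1 = -1, a_2 = -18, a_3 = 7/3, a_4 = 27, a_5 = -14/5


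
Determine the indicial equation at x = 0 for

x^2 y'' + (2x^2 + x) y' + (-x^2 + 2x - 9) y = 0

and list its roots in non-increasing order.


Divide by x^2 to reach normal form y'' + P_1(x) y' + P_2(x) y = 0 with P_1(x) = 2 + 1/x and P_2(x) = -1 + 2/x - 9/x^2.
x = 0 is a singular point because the y'-coefficient 2 + 1/x has a pole at x = 0 and the y-coefficient -1 + 2/x - 9/x^2 has a pole at x = 0.
It is a regular singular point because x P_1(x) = p(x) = 2x + 1 and x^2 P_2(x) = q(x) = -x^2 + 2x - 9 are polynomials, hence analytic at x = 0.
p(0) = 1,  q(0) = -9.
Indicial equation: r(r-1) + p(0) r + q(0) = 0, i.e. r^2 + (p(0) - 1) r + q(0) = 0, i.e. r^2 - 9 = 0.
Discriminant: (0)^2 - 4(-9) = 36, so r = (0 ± 6)/2.
Solving: r_1 = 3, r_2 = -3.

indicial: r^2 - 9 = 0; roots r_1 = 3, r_2 = -3


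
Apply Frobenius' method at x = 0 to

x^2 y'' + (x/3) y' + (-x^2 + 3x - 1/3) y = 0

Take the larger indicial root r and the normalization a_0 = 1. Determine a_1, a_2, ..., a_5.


Write in Frobenius form y'' + (p(x)/x) y' + (q(x)/x^2) y = 0:
  p(x) = 1/3,  q(x) = -x^2 + 3x - 1/3.
Indicial equation: r(r-1) + (1/3) r + (-1/3) = 0 -> roots r_1 = 1, r_2 = -1/3.
Take r = r_1 = 1. Let y(x) = x^r sum_{n>=0} a_n x^n with a_0 = 1.
Substitute y = x^r sum a_n x^n and match x^{r+n}. The recurrence is
  D(n) a_n + 3 a_{n-1} - 1 a_{n-2} = 0,  where D(n) = (r+n)(r+n-1) + (1/3)(r+n) + (-1/3).
  a_n = [-3 a_{n-1} + 1 a_{n-2}] / D(n).
Since the indicial polynomial factors as (r - r_1)(r - r_2), D(n) = (r_1 + n - r_1)(r_1 + n - r_2) = n(n + 4/3).
Evaluating step by step (a_0 = 1):
  n = 1: D(1) = 1(1 + 4/3) = 7/3; numerator = -3(1) = -3; a_1 = (-3)/(7/3) = -9/7
  n = 2: D(2) = 2(2 + 4/3) = 20/3; numerator = -3(-9/7) + 1(1) = 34/7; a_2 = (34/7)/(20/3) = 51/70
  n = 3: D(3) = 3(3 + 4/3) = 13; numerator = -3(51/70) + 1(-9/7) = -243/70; a_3 = (-243/70)/(13) = -243/910
  n = 4: D(4) = 4(4 + 4/3) = 64/3; numerator = -3(-243/910) + 1(51/70) = 696/455; a_4 = (696/455)/(64/3) = 261/3640
  n = 5: D(5) = 5(5 + 4/3) = 95/3; numerator = -3(261/3640) + 1(-243/910) = -27/56; a_5 = (-27/56)/(95/3) = -81/5320

r = 1; a_0 = 1; a_1 = -9/7; a_2 = 51/70; a_3 = -243/910; a_4 = 261/3640; a_5 = -81/5320


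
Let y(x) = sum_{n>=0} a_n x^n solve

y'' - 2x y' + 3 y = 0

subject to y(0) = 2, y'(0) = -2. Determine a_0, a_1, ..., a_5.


Ansatz: y(x) = sum_{n>=0} a_n x^n, so y'(x) = sum_{n>=1} n a_n x^(n-1) and y''(x) = sum_{n>=2} n(n-1) a_n x^(n-2).
Substitute into P(x) y'' + Q(x) y' + R(x) y = 0 with P(x) = 1, Q(x) = -2x, R(x) = 3, and match powers of x.
Initial conditions: a_0 = 2, a_1 = -2.
Setting the coefficient of each power of x to zero and solving order by order (substituting the coefficients already found):
  x^0: 2 a_2 + 3 a_0 = 0  ->  2 a_2 = -3 a_0 = -6  ->  a_2 = -3
  x^1: 6 a_3 + a_1 = 0  ->  6 a_3 = -a_1 = 2  ->  a_3 = 1/3
  x^2: 12 a_4 - a_2 = 0  ->  12 a_4 = a_2 = -3  ->  a_4 = -1/4
  x^3: 20 a_5 - 3 a_3 = 0  ->  20 a_5 = 3 a_3 = 1  ->  a_5 = 1/20
Truncated series: y(x) = 2 - 2 x - 3 x^2 + (1/3) x^3 - (1/4) x^4 + (1/20) x^5 + O(x^6).

a_0 = 2; a_1 = -2; a_2 = -3; a_3 = 1/3; a_4 = -1/4; a_5 = 1/20


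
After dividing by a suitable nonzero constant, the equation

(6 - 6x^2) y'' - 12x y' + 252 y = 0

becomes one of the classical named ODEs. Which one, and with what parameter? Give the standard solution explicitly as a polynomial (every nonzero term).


All three coefficients share the factor 6; dividing through by 6 gives  (1 - x^2) y'' - 2x y' + 42 y = 0.
This matches the Legendre equation (1 - x^2) y'' - 2x y' + n(n+1) y = 0 (note the -2x y' term) with n(n+1) = 42, so n = 6; the polynomial solution is P_6(x).
With y = sum_k a_k x^k, matching x^k gives (k+2)(k+1) a_{k+2} = [k(k+1) - n(n+1)] a_k = (k - 6)(k + 7) a_k. The right side vanishes at k = 6, so the series with the parity of 6 terminates at degree 6.
Standard normalization (P_n(1) = 1): leading coefficient (2n)!/(2^n (n!)^2) = 479001600/(64*518400) = 231/16, so a_6 = 231/16. Work downward with a_k = (k+1)(k+2) a_{k+2} / ((k - 6)(k + 7)):
  a_4 = (5)(6)(231/16) / ((4 - 6)(4 + 7)) = (3465/8)/(-22) = -315/16
  a_2 = (3)(4)(-315/16) / ((2 - 6)(2 + 7)) = (-945/4)/(-36) = 105/16
  a_0 = (1)(2)(105/16) / ((0 - 6)(0 + 7)) = (105/8)/(-42) = -5/16
Hence P_6(x) = 231 x^6/16 - 315 x^4/16 + 105 x^2/16 - 5/16.

P_6(x); series = 231 x^6/16 - 315 x^4/16 + 105 x^2/16 - 5/16
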